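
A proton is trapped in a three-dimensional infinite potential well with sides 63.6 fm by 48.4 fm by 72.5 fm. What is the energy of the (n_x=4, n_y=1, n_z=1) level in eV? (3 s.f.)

E = 9.36×10^5 eV

For a 3D rectangular well E = (h²/8m_p)·Σ n_i²/L_i² = (6.626×10^-34)²/(8·1.673×10^-27) · [4²/(63.6 fm)² + 1²/(48.4 fm)² + 1²/(72.5 fm)²].
Evaluating gives E = 1.500×10^-13 J = 9.36×10^5 eV.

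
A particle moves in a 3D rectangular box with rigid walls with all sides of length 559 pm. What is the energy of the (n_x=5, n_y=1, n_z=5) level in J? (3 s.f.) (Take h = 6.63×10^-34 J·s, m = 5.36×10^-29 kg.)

For a 3D rectangular well E = (h²/8m)·Σ n_i²/L_i² = (6.63×10^-34)²/(8·5.36×10^-29) · [5²/(559 pm)² + 1²/(559 pm)² + 5²/(559 pm)²].
Evaluating gives E = 1.67×10^-19 J.

E = 1.67×10^-19 J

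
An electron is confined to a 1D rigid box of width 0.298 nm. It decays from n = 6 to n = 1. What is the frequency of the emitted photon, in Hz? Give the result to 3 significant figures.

f = 3.58×10^16 Hz

E_1 = h²/(8m_eL²) = 6.784×10^-19 J and ΔE = (6² − 1²)E_1 = 2.374×10^-17 J.
f = ΔE/h = 2.374×10^-17/6.626×10^-34 = 3.58×10^16 Hz.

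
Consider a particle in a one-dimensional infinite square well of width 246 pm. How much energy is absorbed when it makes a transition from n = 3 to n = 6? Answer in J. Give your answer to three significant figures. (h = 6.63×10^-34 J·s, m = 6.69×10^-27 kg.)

|ΔE| = 3.66×10^-21 J

E_1 = h²/(8mL²) = 1.357×10^-22 J.
|ΔE| = |3² − 6²|·E_1 = 27·1.357×10^-22 J = 3.66×10^-21 J.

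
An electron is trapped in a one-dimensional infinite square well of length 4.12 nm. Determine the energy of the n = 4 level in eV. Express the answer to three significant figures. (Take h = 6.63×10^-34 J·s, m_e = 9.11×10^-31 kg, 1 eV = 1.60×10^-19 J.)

E_4 = 0.355 eV

For an infinite well E_n = n²h²/(8m_eL²), so E_1 = h²/(8m_eL²) = (6.63×10^-34)²/(8·9.11×10^-31·(4.12×10^-9 m)²) = 3.553×10^-21 J.
Then E_4 = 4²·E_1 = 16·3.553×10^-21 J = 5.685×10^-20 J.
Converting, E_4 = 5.685×10^-20 J / (1.60×10^-19 J/eV) = 0.355 eV.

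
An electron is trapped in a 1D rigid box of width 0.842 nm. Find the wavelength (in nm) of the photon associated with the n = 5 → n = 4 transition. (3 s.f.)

E_1 = h²/(8m_eL²) = 8.498×10^-20 J, so ΔE = (5² − 4²)E_1 = 7.648×10^-19 J.
λ = hc/ΔE = (6.626×10^-34·2.998×10^8)/7.648×10^-19 = 2.60×10^-7 m = 260 nm.

λ = 260 nm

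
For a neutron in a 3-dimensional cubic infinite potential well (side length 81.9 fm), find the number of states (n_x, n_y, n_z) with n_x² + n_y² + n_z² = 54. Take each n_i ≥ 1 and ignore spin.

degeneracy = 12

The level has n_x² + n_y² + n_z² = 54. The ordered positive-integer solutions are (1, 2, 7), (1, 7, 2), (2, 1, 7), (2, 5, 5), (2, 7, 1), (3, 3, 6), (3, 6, 3), (5, 2, 5), (5, 5, 2), (6, 3, 3), (7, 1, 2), (7, 2, 1).
That gives 12 states.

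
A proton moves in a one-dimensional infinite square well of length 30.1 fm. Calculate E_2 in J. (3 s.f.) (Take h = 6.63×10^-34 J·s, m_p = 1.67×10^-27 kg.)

For an infinite well E_n = n²h²/(8m_pL²), so E_1 = h²/(8m_pL²) = (6.63×10^-34)²/(8·1.67×10^-27·(3.01×10^-14 m)²) = 3.632×10^-14 J.
Then E_2 = 2²·E_1 = 4·3.632×10^-14 J = 1.45×10^-13 J.

E_2 = 1.45×10^-13 J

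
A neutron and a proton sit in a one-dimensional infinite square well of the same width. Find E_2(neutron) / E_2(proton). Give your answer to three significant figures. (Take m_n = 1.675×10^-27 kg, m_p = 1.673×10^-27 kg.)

E_n ∝ 1/m at fixed n and L, so the ratio is m_p/m_n = 1.673×10^-27/1.675×10^-27 = 0.999.

0.999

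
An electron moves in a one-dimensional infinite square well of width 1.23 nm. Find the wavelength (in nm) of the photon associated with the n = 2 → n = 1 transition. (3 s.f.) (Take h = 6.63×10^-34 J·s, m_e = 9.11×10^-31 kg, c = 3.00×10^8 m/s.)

λ = 1.66×10^3 nm

E_1 = h²/(8m_eL²) = 3.987×10^-20 J, so ΔE = (2² − 1²)E_1 = 1.196×10^-19 J.
λ = hc/ΔE = (6.63×10^-34·3.00×10^8)/1.196×10^-19 = 1.66×10^-6 m = 1.66×10^3 nm.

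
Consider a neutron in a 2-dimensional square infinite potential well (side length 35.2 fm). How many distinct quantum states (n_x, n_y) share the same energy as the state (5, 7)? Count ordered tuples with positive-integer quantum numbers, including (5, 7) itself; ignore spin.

degeneracy = 2

The level has n_x² + n_y² = 74. The ordered positive-integer solutions are (5, 7), (7, 5).
That gives 2 states.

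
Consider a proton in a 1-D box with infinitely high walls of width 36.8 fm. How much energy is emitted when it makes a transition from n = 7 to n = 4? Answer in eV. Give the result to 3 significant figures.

E_1 = h²/(8m_pL²) = 2.422×10^-14 J.
|ΔE| = |7² − 4²|·E_1 = 33·2.422×10^-14 J = 7.993×10^-13 J = 4.99×10^6 eV.

|ΔE| = 4.99×10^6 eV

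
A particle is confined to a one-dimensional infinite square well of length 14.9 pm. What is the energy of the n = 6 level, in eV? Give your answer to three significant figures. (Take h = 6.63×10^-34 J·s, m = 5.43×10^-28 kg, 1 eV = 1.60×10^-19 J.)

For an infinite well E_n = n²h²/(8mL²), so E_1 = h²/(8mL²) = (6.63×10^-34)²/(8·5.43×10^-28·(1.49×10^-11 m)²) = 4.558×10^-19 J.
Then E_6 = 6²·E_1 = 36·4.558×10^-19 J = 1.641×10^-17 J.
Converting, E_6 = 1.641×10^-17 J / (1.60×10^-19 J/eV) = 103 eV.

E_6 = 103 eV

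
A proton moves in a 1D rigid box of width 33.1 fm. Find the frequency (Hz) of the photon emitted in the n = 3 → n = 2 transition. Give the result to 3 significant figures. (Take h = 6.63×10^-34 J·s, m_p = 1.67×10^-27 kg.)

E_1 = h²/(8m_pL²) = 3.003×10^-14 J and ΔE = (3² − 2²)E_1 = 1.501×10^-13 J.
f = ΔE/h = 1.501×10^-13/6.63×10^-34 = 2.26×10^20 Hz.

f = 2.26×10^20 Hz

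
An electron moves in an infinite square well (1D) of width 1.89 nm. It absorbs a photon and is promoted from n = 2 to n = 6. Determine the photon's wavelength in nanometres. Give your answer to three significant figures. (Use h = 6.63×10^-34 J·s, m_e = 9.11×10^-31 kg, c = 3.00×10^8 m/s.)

E_1 = h²/(8m_eL²) = 1.688×10^-20 J, so ΔE = (6² − 2²)E_1 = 5.402×10^-19 J.
λ = hc/ΔE = (6.63×10^-34·3.00×10^8)/5.402×10^-19 = 3.68×10^-7 m = 368 nm.

λ = 368 nm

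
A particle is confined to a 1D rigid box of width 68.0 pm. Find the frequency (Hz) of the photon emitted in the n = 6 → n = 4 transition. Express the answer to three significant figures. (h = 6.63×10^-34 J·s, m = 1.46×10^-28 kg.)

E_1 = h²/(8mL²) = 8.139×10^-20 J and ΔE = (6² − 4²)E_1 = 1.628×10^-18 J.
f = ΔE/h = 1.628×10^-18/6.63×10^-34 = 2.46×10^15 Hz.

f = 2.46×10^15 Hz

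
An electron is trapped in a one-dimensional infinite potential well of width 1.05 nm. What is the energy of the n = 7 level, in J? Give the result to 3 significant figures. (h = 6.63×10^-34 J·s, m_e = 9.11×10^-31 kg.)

E_7 = 2.68×10^-18 J

For an infinite well E_n = n²h²/(8m_eL²), so E_1 = h²/(8m_eL²) = (6.63×10^-34)²/(8·9.11×10^-31·(1.05×10^-9 m)²) = 5.471×10^-20 J.
Then E_7 = 7²·E_1 = 49·5.471×10^-20 J = 2.68×10^-18 J.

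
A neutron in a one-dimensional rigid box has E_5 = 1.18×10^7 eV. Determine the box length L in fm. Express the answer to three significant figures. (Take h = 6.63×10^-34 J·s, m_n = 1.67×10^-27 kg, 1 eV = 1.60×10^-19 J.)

L = 20.9 fm

From E_n = n²h²/(8m_nL²), L = n·h/√(8m_nE_n).
E_5 = 1.18×10^7 eV = 1.888×10^-12 J, so L = 5·6.63×10^-34/√(8·1.67×10^-27·1.888×10^-12) = 2.09×10^-14 m = 20.9 fm.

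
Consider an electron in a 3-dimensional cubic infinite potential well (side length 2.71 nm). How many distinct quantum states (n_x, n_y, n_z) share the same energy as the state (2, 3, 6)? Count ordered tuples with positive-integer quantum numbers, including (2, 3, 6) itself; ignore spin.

The level has n_x² + n_y² + n_z² = 49. The ordered positive-integer solutions are (2, 3, 6), (2, 6, 3), (3, 2, 6), (3, 6, 2), (6, 2, 3), (6, 3, 2).
That gives 6 states.

degeneracy = 6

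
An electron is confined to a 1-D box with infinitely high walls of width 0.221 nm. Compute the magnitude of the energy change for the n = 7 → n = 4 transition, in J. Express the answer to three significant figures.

E_1 = h²/(8m_eL²) = 1.234×10^-18 J.
|ΔE| = |7² − 4²|·E_1 = 33·1.234×10^-18 J = 4.07×10^-17 J.

|ΔE| = 4.07×10^-17 J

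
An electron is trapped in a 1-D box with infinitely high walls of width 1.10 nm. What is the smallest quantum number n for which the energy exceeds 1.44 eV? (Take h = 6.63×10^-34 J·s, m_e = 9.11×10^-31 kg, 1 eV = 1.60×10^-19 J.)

E_1 = h²/(8m_eL²) = 4.985×10^-20 J = 0.3116 eV.
Need n² > 1.44/0.3116 = 4.621, i.e. n > 2.150.
The smallest integer satisfying this is n = 3.

n = 3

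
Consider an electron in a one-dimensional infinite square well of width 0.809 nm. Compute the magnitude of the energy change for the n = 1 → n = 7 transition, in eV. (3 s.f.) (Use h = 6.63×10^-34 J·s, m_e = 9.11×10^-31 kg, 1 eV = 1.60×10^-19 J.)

|ΔE| = 27.6 eV

E_1 = h²/(8m_eL²) = 9.216×10^-20 J.
|ΔE| = |1² − 7²|·E_1 = 48·9.216×10^-20 J = 4.424×10^-18 J = 27.6 eV.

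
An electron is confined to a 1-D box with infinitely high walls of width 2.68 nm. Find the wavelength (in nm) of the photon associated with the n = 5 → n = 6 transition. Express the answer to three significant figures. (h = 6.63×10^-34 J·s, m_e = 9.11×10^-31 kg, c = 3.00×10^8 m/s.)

λ = 2.15×10^3 nm

E_1 = h²/(8m_eL²) = 8.397×10^-21 J, so ΔE = (6² − 5²)E_1 = 9.237×10^-20 J.
λ = hc/ΔE = (6.63×10^-34·3.00×10^8)/9.237×10^-20 = 2.15×10^-6 m = 2.15×10^3 nm.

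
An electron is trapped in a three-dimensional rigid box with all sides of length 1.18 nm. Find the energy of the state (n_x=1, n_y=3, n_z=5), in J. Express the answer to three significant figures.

E = 1.51×10^-18 J

For a 3D rectangular well E = (h²/8m_e)·Σ n_i²/L_i² = (6.626×10^-34)²/(8·9.109×10^-31) · [1²/(1.18 nm)² + 3²/(1.18 nm)² + 5²/(1.18 nm)²].
Evaluating gives E = 1.51×10^-18 J.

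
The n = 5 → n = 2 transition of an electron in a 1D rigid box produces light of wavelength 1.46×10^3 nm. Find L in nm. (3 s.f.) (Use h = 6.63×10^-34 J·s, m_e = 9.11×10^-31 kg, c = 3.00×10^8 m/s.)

The photon carries ΔE = hc/λ = 6.63×10^-34·3.00×10^8/1.46×10^-6 m = 1.362×10^-19 J.
Since ΔE = (5² − 2²)E_1, E_1 = 6.486×10^-21 J, and L = h/√(8m_eE_1) = 3.05×10^-9 m = 3.05 nm.

L = 3.05 nm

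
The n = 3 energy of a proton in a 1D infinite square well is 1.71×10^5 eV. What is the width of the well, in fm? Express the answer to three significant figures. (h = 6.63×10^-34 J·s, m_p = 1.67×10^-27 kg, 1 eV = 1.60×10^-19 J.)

From E_n = n²h²/(8m_pL²), L = n·h/√(8m_pE_n).
E_3 = 1.71×10^5 eV = 2.736×10^-14 J, so L = 3·6.63×10^-34/√(8·1.67×10^-27·2.736×10^-14) = 1.04×10^-13 m = 104 fm.

L = 104 fm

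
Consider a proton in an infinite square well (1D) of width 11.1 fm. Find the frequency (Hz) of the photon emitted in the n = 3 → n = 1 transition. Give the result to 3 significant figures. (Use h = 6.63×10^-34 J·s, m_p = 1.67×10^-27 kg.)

E_1 = h²/(8m_pL²) = 2.670×10^-13 J and ΔE = (3² − 1²)E_1 = 2.136×10^-12 J.
f = ΔE/h = 2.136×10^-12/6.63×10^-34 = 3.22×10^21 Hz.

f = 3.22×10^21 Hz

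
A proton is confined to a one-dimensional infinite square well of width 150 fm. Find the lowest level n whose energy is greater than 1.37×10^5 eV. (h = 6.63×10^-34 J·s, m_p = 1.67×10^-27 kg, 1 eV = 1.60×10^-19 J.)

E_1 = h²/(8m_pL²) = 1.462×10^-15 J = 9138 eV.
Need n² > 1.37×10^5/9138 = 14.99, i.e. n > 3.872.
The smallest integer satisfying this is n = 4.

n = 4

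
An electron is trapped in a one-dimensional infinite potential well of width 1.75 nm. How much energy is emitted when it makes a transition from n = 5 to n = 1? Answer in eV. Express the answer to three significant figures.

E_1 = h²/(8m_eL²) = 1.967×10^-20 J.
|ΔE| = |5² − 1²|·E_1 = 24·1.967×10^-20 J = 4.721×10^-19 J = 2.95 eV.

|ΔE| = 2.95 eV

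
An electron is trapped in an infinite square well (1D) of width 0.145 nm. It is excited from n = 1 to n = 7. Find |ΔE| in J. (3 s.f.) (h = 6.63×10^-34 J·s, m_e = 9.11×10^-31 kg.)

|ΔE| = 1.38×10^-16 J

E_1 = h²/(8m_eL²) = 2.869×10^-18 J.
|ΔE| = |1² − 7²|·E_1 = 48·2.869×10^-18 J = 1.38×10^-16 J.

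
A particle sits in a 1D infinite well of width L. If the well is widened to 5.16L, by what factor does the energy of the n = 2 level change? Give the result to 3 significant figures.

E_n ∝ 1/L², so the energy scales by 1/5.16² = 0.0376.

0.0376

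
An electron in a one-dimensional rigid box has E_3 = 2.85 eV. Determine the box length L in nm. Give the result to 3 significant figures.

L = 1.09 nm

From E_n = n²h²/(8m_eL²), L = n·h/√(8m_eE_n).
E_3 = 2.85 eV = 4.566×10^-19 J, so L = 3·6.626×10^-34/√(8·9.109×10^-31·4.566×10^-19) = 1.09×10^-9 m = 1.09 nm.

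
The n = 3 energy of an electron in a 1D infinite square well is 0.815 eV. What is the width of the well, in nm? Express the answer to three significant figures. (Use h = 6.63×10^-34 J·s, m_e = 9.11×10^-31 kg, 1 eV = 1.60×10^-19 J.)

L = 2.04 nm

From E_n = n²h²/(8m_eL²), L = n·h/√(8m_eE_n).
E_3 = 0.815 eV = 1.304×10^-19 J, so L = 3·6.63×10^-34/√(8·9.11×10^-31·1.304×10^-19) = 2.04×10^-9 m = 2.04 nm.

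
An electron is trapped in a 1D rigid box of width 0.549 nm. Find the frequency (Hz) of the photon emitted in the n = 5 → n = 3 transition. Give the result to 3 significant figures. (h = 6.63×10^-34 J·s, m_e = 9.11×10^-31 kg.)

E_1 = h²/(8m_eL²) = 2.001×10^-19 J and ΔE = (5² − 3²)E_1 = 3.202×10^-18 J.
f = ΔE/h = 3.202×10^-18/6.63×10^-34 = 4.83×10^15 Hz.

f = 4.83×10^15 Hz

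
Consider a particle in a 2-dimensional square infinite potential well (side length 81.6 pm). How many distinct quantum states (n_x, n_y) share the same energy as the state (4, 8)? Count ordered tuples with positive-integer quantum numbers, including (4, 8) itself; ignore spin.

The level has n_x² + n_y² = 80. The ordered positive-integer solutions are (4, 8), (8, 4).
That gives 2 states.

degeneracy = 2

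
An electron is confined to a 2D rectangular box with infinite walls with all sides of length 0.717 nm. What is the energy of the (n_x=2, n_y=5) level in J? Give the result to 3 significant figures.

For a 2D rectangular well E = (h²/8m_e)·Σ n_i²/L_i² = (6.626×10^-34)²/(8·9.109×10^-31) · [2²/(0.717 nm)² + 5²/(0.717 nm)²].
Evaluating gives E = 3.40×10^-18 J.

E = 3.40×10^-18 J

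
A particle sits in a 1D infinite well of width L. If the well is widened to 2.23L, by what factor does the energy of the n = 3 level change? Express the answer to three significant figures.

0.201

E_n ∝ 1/L², so the energy scales by 1/2.23² = 0.201.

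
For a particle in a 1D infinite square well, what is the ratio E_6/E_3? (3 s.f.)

E_n ∝ n², so E_6/E_3 = 6²/3² = 36/9 = 4.00.

4.00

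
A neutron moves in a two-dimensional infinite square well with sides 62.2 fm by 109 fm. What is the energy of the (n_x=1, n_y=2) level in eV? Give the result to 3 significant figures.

E = 1.22×10^5 eV

For a 2D rectangular well E = (h²/8m_n)·Σ n_i²/L_i² = (6.626×10^-34)²/(8·1.675×10^-27) · [1²/(62.2 fm)² + 2²/(109 fm)²].
Evaluating gives E = 1.950×10^-14 J = 1.22×10^5 eV.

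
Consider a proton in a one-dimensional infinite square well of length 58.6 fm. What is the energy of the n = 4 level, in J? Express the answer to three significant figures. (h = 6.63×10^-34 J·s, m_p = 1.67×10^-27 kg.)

E_4 = 1.53×10^-13 J

For an infinite well E_n = n²h²/(8m_pL²), so E_1 = h²/(8m_pL²) = (6.63×10^-34)²/(8·1.67×10^-27·(5.86×10^-14 m)²) = 9.581×10^-15 J.
Then E_4 = 4²·E_1 = 16·9.581×10^-15 J = 1.53×10^-13 J.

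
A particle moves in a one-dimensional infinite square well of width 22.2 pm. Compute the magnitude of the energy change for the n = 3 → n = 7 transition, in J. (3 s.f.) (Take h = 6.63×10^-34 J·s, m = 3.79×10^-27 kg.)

|ΔE| = 1.18×10^-18 J

E_1 = h²/(8mL²) = 2.942×10^-20 J.
|ΔE| = |3² − 7²|·E_1 = 40·2.942×10^-20 J = 1.18×10^-18 J.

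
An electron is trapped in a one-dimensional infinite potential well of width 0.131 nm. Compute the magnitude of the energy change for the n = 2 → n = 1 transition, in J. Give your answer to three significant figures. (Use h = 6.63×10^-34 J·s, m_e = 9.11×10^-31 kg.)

|ΔE| = 1.05×10^-17 J

E_1 = h²/(8m_eL²) = 3.515×10^-18 J.
|ΔE| = |2² − 1²|·E_1 = 3·3.515×10^-18 J = 1.05×10^-17 J.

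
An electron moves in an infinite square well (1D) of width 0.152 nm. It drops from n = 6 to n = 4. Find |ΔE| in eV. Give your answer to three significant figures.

|ΔE| = 326 eV

E_1 = h²/(8m_eL²) = 2.608×10^-18 J.
|ΔE| = |6² − 4²|·E_1 = 20·2.608×10^-18 J = 5.216×10^-17 J = 326 eV.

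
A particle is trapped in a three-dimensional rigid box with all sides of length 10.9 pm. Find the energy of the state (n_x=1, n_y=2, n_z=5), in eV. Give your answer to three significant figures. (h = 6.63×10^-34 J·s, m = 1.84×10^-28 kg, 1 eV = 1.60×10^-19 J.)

E = 471 eV

For a 3D rectangular well E = (h²/8m)·Σ n_i²/L_i² = (6.63×10^-34)²/(8·1.84×10^-28) · [1²/(10.9 pm)² + 2²/(10.9 pm)² + 5²/(10.9 pm)²].
Evaluating gives E = 7.540×10^-17 J = 471 eV.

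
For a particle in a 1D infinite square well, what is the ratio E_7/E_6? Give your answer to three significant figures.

E_n ∝ n², so E_7/E_6 = 7²/6² = 49/36 = 1.36.

1.36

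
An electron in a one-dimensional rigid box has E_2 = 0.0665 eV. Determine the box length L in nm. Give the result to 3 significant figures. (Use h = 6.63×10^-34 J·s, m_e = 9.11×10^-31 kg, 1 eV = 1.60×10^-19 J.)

L = 4.76 nm

From E_n = n²h²/(8m_eL²), L = n·h/√(8m_eE_n).
E_2 = 0.0665 eV = 1.064×10^-20 J, so L = 2·6.63×10^-34/√(8·9.11×10^-31·1.064×10^-20) = 4.76×10^-9 m = 4.76 nm.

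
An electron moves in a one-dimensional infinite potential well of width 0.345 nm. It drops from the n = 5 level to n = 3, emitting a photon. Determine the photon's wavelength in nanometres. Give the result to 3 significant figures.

E_1 = h²/(8m_eL²) = 5.062×10^-19 J, so ΔE = (5² − 3²)E_1 = 8.099×10^-18 J.
λ = hc/ΔE = (6.626×10^-34·2.998×10^8)/8.099×10^-18 = 2.45×10^-8 m = 24.5 nm.

λ = 24.5 nm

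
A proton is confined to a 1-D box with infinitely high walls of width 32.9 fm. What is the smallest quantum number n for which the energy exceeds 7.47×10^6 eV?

n = 7

E_1 = h²/(8m_pL²) = 3.031×10^-14 J = 1.892×10^5 eV.
Need n² > 7.47×10^6/1.892×10^5 = 39.48, i.e. n > 6.283.
The smallest integer satisfying this is n = 7.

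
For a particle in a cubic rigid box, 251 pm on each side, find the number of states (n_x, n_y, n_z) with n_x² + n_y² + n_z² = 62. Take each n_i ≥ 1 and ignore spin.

The level has n_x² + n_y² + n_z² = 62. The ordered positive-integer solutions are (1, 5, 6), (1, 6, 5), (2, 3, 7), (2, 7, 3), (3, 2, 7), (3, 7, 2), (5, 1, 6), (5, 6, 1), (6, 1, 5), (6, 5, 1), (7, 2, 3), (7, 3, 2).
That gives 12 states.

degeneracy = 12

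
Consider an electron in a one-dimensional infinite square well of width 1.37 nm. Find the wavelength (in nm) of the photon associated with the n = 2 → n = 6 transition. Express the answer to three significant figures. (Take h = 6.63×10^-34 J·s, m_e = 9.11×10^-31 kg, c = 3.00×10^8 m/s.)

E_1 = h²/(8m_eL²) = 3.213×10^-20 J, so ΔE = (6² − 2²)E_1 = 1.028×10^-18 J.
λ = hc/ΔE = (6.63×10^-34·3.00×10^8)/1.028×10^-18 = 1.93×10^-7 m = 193 nm.

λ = 193 nm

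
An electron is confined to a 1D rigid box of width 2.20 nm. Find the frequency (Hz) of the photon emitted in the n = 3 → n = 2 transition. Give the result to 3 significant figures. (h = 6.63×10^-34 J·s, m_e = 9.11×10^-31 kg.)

f = 9.40×10^13 Hz

E_1 = h²/(8m_eL²) = 1.246×10^-20 J and ΔE = (3² − 2²)E_1 = 6.230×10^-20 J.
f = ΔE/h = 6.230×10^-20/6.63×10^-34 = 9.40×10^13 Hz.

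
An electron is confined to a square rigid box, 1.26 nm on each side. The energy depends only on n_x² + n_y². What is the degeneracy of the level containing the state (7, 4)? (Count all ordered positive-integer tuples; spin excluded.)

The level has n_x² + n_y² = 65. The ordered positive-integer solutions are (1, 8), (4, 7), (7, 4), (8, 1).
That gives 4 states.

degeneracy = 4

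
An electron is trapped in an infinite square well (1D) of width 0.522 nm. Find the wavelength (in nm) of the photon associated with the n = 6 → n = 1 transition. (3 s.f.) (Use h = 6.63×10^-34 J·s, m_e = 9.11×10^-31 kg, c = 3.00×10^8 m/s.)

λ = 25.7 nm

E_1 = h²/(8m_eL²) = 2.213×10^-19 J, so ΔE = (6² − 1²)E_1 = 7.745×10^-18 J.
λ = hc/ΔE = (6.63×10^-34·3.00×10^8)/7.745×10^-18 = 2.57×10^-8 m = 25.7 nm.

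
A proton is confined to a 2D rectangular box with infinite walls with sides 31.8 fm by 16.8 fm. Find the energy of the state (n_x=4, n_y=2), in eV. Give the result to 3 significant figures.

For a 2D rectangular well E = (h²/8m_p)·Σ n_i²/L_i² = (6.626×10^-34)²/(8·1.673×10^-27) · [4²/(31.8 fm)² + 2²/(16.8 fm)²].
Evaluating gives E = 9.839×10^-13 J = 6.14×10^6 eV.

E = 6.14×10^6 eV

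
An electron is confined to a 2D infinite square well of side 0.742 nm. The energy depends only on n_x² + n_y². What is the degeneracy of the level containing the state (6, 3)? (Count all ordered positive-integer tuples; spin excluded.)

The level has n_x² + n_y² = 45. The ordered positive-integer solutions are (3, 6), (6, 3).
That gives 2 states.

degeneracy = 2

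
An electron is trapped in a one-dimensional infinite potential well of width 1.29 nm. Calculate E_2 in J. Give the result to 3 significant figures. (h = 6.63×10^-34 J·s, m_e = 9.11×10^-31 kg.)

For an infinite well E_n = n²h²/(8m_eL²), so E_1 = h²/(8m_eL²) = (6.63×10^-34)²/(8·9.11×10^-31·(1.29×10^-9 m)²) = 3.624×10^-20 J.
Then E_2 = 2²·E_1 = 4·3.624×10^-20 J = 1.45×10^-19 J.

E_2 = 1.45×10^-19 J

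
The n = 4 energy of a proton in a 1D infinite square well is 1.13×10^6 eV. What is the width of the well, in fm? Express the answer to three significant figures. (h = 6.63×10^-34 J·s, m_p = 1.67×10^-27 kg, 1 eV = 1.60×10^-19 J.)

L = 54.0 fm

From E_n = n²h²/(8m_pL²), L = n·h/√(8m_pE_n).
E_4 = 1.13×10^6 eV = 1.808×10^-13 J, so L = 4·6.63×10^-34/√(8·1.67×10^-27·1.808×10^-13) = 5.40×10^-14 m = 54.0 fm.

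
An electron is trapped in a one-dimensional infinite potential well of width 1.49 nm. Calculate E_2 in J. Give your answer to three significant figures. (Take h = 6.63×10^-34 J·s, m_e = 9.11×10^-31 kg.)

E_2 = 1.09×10^-19 J

For an infinite well E_n = n²h²/(8m_eL²), so E_1 = h²/(8m_eL²) = (6.63×10^-34)²/(8·9.11×10^-31·(1.49×10^-9 m)²) = 2.717×10^-20 J.
Then E_2 = 2²·E_1 = 4·2.717×10^-20 J = 1.09×10^-19 J.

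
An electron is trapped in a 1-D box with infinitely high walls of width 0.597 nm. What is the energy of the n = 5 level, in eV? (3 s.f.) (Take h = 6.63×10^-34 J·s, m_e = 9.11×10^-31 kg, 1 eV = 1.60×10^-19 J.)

E_5 = 26.4 eV

For an infinite well E_n = n²h²/(8m_eL²), so E_1 = h²/(8m_eL²) = (6.63×10^-34)²/(8·9.11×10^-31·(5.97×10^-10 m)²) = 1.692×10^-19 J.
Then E_5 = 5²·E_1 = 25·1.692×10^-19 J = 4.230×10^-18 J.
Converting, E_5 = 4.230×10^-18 J / (1.60×10^-19 J/eV) = 26.4 eV.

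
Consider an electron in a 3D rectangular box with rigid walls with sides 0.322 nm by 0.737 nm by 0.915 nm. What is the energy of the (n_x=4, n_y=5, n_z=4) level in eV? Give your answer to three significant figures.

E = 82.5 eV

For a 3D rectangular well E = (h²/8m_e)·Σ n_i²/L_i² = (6.626×10^-34)²/(8·9.109×10^-31) · [4²/(0.322 nm)² + 5²/(0.737 nm)² + 4²/(0.915 nm)²].
Evaluating gives E = 1.322×10^-17 J = 82.5 eV.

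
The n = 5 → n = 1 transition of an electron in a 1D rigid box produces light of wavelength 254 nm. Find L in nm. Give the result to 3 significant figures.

The photon carries ΔE = hc/λ = 6.626×10^-34·2.998×10^8/2.54×10^-7 m = 7.821×10^-19 J.
Since ΔE = (5² − 1²)E_1, E_1 = 3.259×10^-20 J, and L = h/√(8m_eE_1) = 1.36×10^-9 m = 1.36 nm.

L = 1.36 nm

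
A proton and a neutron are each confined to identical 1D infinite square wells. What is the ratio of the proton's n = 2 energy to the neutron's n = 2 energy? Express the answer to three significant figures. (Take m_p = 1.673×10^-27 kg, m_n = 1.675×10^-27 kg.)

1.00

E_n ∝ 1/m at fixed n and L, so the ratio is m_n/m_p = 1.675×10^-27/1.673×10^-27 = 1.00.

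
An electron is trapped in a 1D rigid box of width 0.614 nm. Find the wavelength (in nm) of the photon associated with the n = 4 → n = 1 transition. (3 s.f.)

λ = 82.9 nm

E_1 = h²/(8m_eL²) = 1.598×10^-19 J, so ΔE = (4² − 1²)E_1 = 2.397×10^-18 J.
λ = hc/ΔE = (6.626×10^-34·2.998×10^8)/2.397×10^-18 = 8.29×10^-8 m = 82.9 nm.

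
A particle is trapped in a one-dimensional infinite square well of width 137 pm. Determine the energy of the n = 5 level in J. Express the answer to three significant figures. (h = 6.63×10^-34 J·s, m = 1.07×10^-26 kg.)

E_5 = 6.84×10^-21 J

For an infinite well E_n = n²h²/(8mL²), so E_1 = h²/(8mL²) = (6.63×10^-34)²/(8·1.07×10^-26·(1.37×10^-10 m)²) = 2.736×10^-22 J.
Then E_5 = 5²·E_1 = 25·2.736×10^-22 J = 6.84×10^-21 J.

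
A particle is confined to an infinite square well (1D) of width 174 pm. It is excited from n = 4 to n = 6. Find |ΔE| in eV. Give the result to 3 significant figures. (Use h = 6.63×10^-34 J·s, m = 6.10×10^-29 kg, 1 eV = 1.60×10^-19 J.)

|ΔE| = 3.72 eV

E_1 = h²/(8mL²) = 2.975×10^-20 J.
|ΔE| = |4² − 6²|·E_1 = 20·2.975×10^-20 J = 5.950×10^-19 J = 3.72 eV.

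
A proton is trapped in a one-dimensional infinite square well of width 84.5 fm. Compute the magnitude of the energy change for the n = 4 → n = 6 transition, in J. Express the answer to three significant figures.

|ΔE| = 9.19×10^-14 J

E_1 = h²/(8m_pL²) = 4.594×10^-15 J.
|ΔE| = |4² − 6²|·E_1 = 20·4.594×10^-15 J = 9.19×10^-14 J.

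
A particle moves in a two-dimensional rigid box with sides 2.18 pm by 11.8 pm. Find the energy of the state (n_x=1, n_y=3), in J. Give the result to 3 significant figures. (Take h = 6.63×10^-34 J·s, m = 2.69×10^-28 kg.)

E = 5.62×10^-17 J

For a 2D rectangular well E = (h²/8m)·Σ n_i²/L_i² = (6.63×10^-34)²/(8·2.69×10^-28) · [1²/(2.18 pm)² + 3²/(11.8 pm)²].
Evaluating gives E = 5.62×10^-17 J.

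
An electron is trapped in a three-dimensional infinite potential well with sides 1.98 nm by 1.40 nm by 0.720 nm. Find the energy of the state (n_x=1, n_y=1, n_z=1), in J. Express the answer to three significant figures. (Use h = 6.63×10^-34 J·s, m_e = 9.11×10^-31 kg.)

For a 3D rectangular well E = (h²/8m_e)·Σ n_i²/L_i² = (6.63×10^-34)²/(8·9.11×10^-31) · [1²/(1.98 nm)² + 1²/(1.40 nm)² + 1²/(0.720 nm)²].
Evaluating gives E = 1.63×10^-19 J.

E = 1.63×10^-19 J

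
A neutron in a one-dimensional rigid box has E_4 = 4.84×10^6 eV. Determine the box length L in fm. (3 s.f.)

L = 26.0 fm

From E_n = n²h²/(8m_nL²), L = n·h/√(8m_nE_n).
E_4 = 4.84×10^6 eV = 7.754×10^-13 J, so L = 4·6.626×10^-34/√(8·1.675×10^-27·7.754×10^-13) = 2.60×10^-14 m = 26.0 fm.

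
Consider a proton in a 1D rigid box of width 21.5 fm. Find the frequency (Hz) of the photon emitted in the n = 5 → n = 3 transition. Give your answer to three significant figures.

E_1 = h²/(8m_pL²) = 7.096×10^-14 J and ΔE = (5² − 3²)E_1 = 1.135×10^-12 J.
f = ΔE/h = 1.135×10^-12/6.626×10^-34 = 1.71×10^21 Hz.

f = 1.71×10^21 Hz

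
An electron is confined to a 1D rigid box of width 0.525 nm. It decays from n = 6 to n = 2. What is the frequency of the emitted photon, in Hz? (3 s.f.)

f = 1.06×10^16 Hz

E_1 = h²/(8m_eL²) = 2.186×10^-19 J and ΔE = (6² − 2²)E_1 = 6.995×10^-18 J.
f = ΔE/h = 6.995×10^-18/6.626×10^-34 = 1.06×10^16 Hz.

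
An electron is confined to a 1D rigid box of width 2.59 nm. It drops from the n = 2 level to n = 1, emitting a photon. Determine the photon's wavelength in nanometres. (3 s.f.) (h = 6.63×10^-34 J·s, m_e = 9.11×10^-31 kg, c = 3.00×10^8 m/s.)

λ = 7.37×10^3 nm

E_1 = h²/(8m_eL²) = 8.991×10^-21 J, so ΔE = (2² − 1²)E_1 = 2.697×10^-20 J.
λ = hc/ΔE = (6.63×10^-34·3.00×10^8)/2.697×10^-20 = 7.37×10^-6 m = 7.37×10^3 nm.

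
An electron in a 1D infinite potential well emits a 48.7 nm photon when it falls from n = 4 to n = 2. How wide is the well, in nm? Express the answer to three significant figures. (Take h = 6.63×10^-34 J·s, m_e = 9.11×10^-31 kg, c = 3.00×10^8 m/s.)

The photon carries ΔE = hc/λ = 6.63×10^-34·3.00×10^8/4.87×10^-8 m = 4.084×10^-18 J.
Since ΔE = (4² − 2²)E_1, E_1 = 3.403×10^-19 J, and L = h/√(8m_eE_1) = 4.21×10^-10 m = 0.421 nm.

L = 0.421 nm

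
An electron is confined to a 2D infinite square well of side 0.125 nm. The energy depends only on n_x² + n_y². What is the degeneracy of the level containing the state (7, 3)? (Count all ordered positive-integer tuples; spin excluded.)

degeneracy = 2

The level has n_x² + n_y² = 58. The ordered positive-integer solutions are (3, 7), (7, 3).
That gives 2 states.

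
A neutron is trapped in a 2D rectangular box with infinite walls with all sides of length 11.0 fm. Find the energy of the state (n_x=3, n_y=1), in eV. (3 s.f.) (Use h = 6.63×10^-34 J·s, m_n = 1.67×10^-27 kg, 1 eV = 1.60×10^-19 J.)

E = 1.70×10^7 eV

For a 2D rectangular well E = (h²/8m_n)·Σ n_i²/L_i² = (6.63×10^-34)²/(8·1.67×10^-27) · [3²/(11.0 fm)² + 1²/(11.0 fm)²].
Evaluating gives E = 2.719×10^-12 J = 1.70×10^7 eV.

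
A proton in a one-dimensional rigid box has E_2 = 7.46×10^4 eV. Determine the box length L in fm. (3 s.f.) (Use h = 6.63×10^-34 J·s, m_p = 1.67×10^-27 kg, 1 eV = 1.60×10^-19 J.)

L = 105 fm

From E_n = n²h²/(8m_pL²), L = n·h/√(8m_pE_n).
E_2 = 7.46×10^4 eV = 1.194×10^-14 J, so L = 2·6.63×10^-34/√(8·1.67×10^-27·1.194×10^-14) = 1.05×10^-13 m = 105 fm.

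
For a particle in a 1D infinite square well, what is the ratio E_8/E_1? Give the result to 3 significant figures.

E_n ∝ n², so E_8/E_1 = 8²/1² = 64/1 = 64.0.

64.0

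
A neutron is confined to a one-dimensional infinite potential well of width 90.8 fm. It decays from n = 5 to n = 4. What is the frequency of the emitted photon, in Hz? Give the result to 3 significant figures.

f = 5.40×10^19 Hz

E_1 = h²/(8m_nL²) = 3.974×10^-15 J and ΔE = (5² − 4²)E_1 = 3.577×10^-14 J.
f = ΔE/h = 3.577×10^-14/6.626×10^-34 = 5.40×10^19 Hz.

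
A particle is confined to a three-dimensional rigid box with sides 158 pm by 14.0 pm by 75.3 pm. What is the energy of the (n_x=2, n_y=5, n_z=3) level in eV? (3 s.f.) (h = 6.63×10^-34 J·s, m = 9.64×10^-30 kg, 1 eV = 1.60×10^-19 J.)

E = 4.61×10^3 eV

For a 3D rectangular well E = (h²/8m)·Σ n_i²/L_i² = (6.63×10^-34)²/(8·9.64×10^-30) · [2²/(158 pm)² + 5²/(14.0 pm)² + 3²/(75.3 pm)²].
Evaluating gives E = 7.370×10^-16 J = 4.61×10^3 eV.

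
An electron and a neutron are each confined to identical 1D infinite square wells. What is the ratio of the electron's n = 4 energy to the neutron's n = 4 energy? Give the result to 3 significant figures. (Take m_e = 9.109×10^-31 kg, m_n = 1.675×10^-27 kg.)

1.84×10^3

E_n ∝ 1/m at fixed n and L, so the ratio is m_n/m_e = 1.675×10^-27/9.109×10^-31 = 1.84×10^3.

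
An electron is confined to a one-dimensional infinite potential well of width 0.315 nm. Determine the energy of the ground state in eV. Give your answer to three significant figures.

E_1 = 3.79 eV

For an infinite well E_n = n²h²/(8m_eL²), so E_1 = h²/(8m_eL²) = (6.626×10^-34)²/(8·9.109×10^-31·(3.15×10^-10 m)²) = 6.072×10^-19 J.
Converting, E_1 = 6.072×10^-19 J / (1.602×10^-19 J/eV) = 3.79 eV.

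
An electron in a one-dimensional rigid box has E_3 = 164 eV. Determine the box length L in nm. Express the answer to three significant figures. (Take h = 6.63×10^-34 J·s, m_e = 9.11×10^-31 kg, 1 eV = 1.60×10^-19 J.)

L = 0.144 nm

From E_n = n²h²/(8m_eL²), L = n·h/√(8m_eE_n).
E_3 = 164 eV = 2.624×10^-17 J, so L = 3·6.63×10^-34/√(8·9.11×10^-31·2.624×10^-17) = 1.44×10^-10 m = 0.144 nm.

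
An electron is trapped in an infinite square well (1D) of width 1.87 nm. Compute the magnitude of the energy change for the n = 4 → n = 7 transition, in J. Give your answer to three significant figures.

|ΔE| = 5.69×10^-19 J

E_1 = h²/(8m_eL²) = 1.723×10^-20 J.
|ΔE| = |4² − 7²|·E_1 = 33·1.723×10^-20 J = 5.69×10^-19 J.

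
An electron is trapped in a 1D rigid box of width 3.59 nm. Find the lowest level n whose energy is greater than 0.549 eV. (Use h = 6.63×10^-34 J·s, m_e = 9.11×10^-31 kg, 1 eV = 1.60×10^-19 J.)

E_1 = h²/(8m_eL²) = 4.680×10^-21 J = 0.02925 eV.
Need n² > 0.549/0.02925 = 18.77, i.e. n > 4.332.
The smallest integer satisfying this is n = 5.

n = 5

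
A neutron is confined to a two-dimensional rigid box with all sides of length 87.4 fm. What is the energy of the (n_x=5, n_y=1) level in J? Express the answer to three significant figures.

E = 1.12×10^-13 J

For a 2D rectangular well E = (h²/8m_n)·Σ n_i²/L_i² = (6.626×10^-34)²/(8·1.675×10^-27) · [5²/(87.4 fm)² + 1²/(87.4 fm)²].
Evaluating gives E = 1.12×10^-13 J.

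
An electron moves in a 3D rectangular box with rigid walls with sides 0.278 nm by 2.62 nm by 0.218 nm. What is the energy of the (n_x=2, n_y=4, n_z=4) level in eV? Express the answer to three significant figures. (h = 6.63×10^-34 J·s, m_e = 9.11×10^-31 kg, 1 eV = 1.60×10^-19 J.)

For a 3D rectangular well E = (h²/8m_e)·Σ n_i²/L_i² = (6.63×10^-34)²/(8·9.11×10^-31) · [2²/(0.278 nm)² + 4²/(2.62 nm)² + 4²/(0.218 nm)²].
Evaluating gives E = 2.357×10^-17 J = 147 eV.

E = 147 eV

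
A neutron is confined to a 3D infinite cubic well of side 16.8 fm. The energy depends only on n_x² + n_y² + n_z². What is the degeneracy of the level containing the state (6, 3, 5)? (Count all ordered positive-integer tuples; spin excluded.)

The level has n_x² + n_y² + n_z² = 70. The ordered positive-integer solutions are (3, 5, 6), (3, 6, 5), (5, 3, 6), (5, 6, 3), (6, 3, 5), (6, 5, 3).
That gives 6 states.

degeneracy = 6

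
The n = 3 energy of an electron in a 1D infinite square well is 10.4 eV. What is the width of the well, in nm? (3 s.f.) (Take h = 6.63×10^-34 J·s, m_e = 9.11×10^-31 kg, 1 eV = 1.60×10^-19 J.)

L = 0.571 nm

From E_n = n²h²/(8m_eL²), L = n·h/√(8m_eE_n).
E_3 = 10.4 eV = 1.664×10^-18 J, so L = 3·6.63×10^-34/√(8·9.11×10^-31·1.664×10^-18) = 5.71×10^-10 m = 0.571 nm.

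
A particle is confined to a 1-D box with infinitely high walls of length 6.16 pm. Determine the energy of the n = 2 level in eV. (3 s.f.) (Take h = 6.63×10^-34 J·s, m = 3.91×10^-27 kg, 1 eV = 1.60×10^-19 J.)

E_2 = 9.26 eV

For an infinite well E_n = n²h²/(8mL²), so E_1 = h²/(8mL²) = (6.63×10^-34)²/(8·3.91×10^-27·(6.16×10^-12 m)²) = 3.703×10^-19 J.
Then E_2 = 2²·E_1 = 4·3.703×10^-19 J = 1.481×10^-18 J.
Converting, E_2 = 1.481×10^-18 J / (1.60×10^-19 J/eV) = 9.26 eV.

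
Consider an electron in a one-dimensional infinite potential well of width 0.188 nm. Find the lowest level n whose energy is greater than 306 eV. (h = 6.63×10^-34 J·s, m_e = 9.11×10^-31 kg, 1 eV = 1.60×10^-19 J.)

n = 6

E_1 = h²/(8m_eL²) = 1.706×10^-18 J = 10.66 eV.
Need n² > 306/10.66 = 28.71, i.e. n > 5.358.
The smallest integer satisfying this is n = 6.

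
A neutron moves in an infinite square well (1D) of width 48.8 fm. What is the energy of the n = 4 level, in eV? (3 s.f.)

E_4 = 1.37×10^6 eV

For an infinite well E_n = n²h²/(8m_nL²), so E_1 = h²/(8m_nL²) = (6.626×10^-34)²/(8·1.675×10^-27·(4.88×10^-14 m)²) = 1.376×10^-14 J.
Then E_4 = 4²·E_1 = 16·1.376×10^-14 J = 2.202×10^-13 J.
Converting, E_4 = 2.202×10^-13 J / (1.602×10^-19 J/eV) = 1.37×10^6 eV.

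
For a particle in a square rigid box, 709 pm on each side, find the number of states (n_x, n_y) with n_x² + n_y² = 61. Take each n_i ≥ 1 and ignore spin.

The level has n_x² + n_y² = 61. The ordered positive-integer solutions are (5, 6), (6, 5).
That gives 2 states.

degeneracy = 2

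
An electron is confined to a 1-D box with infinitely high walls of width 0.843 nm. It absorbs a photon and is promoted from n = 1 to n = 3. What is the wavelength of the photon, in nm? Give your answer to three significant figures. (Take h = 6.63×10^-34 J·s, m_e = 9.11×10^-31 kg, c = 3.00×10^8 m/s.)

E_1 = h²/(8m_eL²) = 8.487×10^-20 J, so ΔE = (3² − 1²)E_1 = 6.790×10^-19 J.
λ = hc/ΔE = (6.63×10^-34·3.00×10^8)/6.790×10^-19 = 2.93×10^-7 m = 293 nm.

λ = 293 nm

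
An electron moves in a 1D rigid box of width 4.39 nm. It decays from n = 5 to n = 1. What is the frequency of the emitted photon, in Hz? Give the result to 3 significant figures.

f = 1.13×10^14 Hz

E_1 = h²/(8m_eL²) = 3.126×10^-21 J and ΔE = (5² − 1²)E_1 = 7.502×10^-20 J.
f = ΔE/h = 7.502×10^-20/6.626×10^-34 = 1.13×10^14 Hz.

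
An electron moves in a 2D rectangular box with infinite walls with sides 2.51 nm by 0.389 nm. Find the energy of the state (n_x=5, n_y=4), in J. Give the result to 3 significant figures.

E = 6.61×10^-18 J

For a 2D rectangular well E = (h²/8m_e)·Σ n_i²/L_i² = (6.626×10^-34)²/(8·9.109×10^-31) · [5²/(2.51 nm)² + 4²/(0.389 nm)²].
Evaluating gives E = 6.61×10^-18 J.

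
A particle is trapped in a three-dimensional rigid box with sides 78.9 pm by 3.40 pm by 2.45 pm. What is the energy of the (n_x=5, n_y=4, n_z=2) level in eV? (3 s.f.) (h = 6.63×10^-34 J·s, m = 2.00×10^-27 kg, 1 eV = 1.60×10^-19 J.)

E = 353 eV

For a 3D rectangular well E = (h²/8m)·Σ n_i²/L_i² = (6.63×10^-34)²/(8·2.00×10^-27) · [5²/(78.9 pm)² + 4²/(3.40 pm)² + 2²/(2.45 pm)²].
Evaluating gives E = 5.644×10^-17 J = 353 eV.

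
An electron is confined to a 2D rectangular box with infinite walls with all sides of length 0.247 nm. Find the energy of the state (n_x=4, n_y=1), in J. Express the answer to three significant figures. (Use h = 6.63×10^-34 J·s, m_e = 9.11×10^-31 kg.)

For a 2D rectangular well E = (h²/8m_e)·Σ n_i²/L_i² = (6.63×10^-34)²/(8·9.11×10^-31) · [4²/(0.247 nm)² + 1²/(0.247 nm)²].
Evaluating gives E = 1.68×10^-17 J.

E = 1.68×10^-17 J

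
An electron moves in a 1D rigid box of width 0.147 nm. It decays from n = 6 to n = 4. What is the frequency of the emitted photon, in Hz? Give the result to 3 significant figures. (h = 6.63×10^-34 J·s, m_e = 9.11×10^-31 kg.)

E_1 = h²/(8m_eL²) = 2.791×10^-18 J and ΔE = (6² − 4²)E_1 = 5.582×10^-17 J.
f = ΔE/h = 5.582×10^-17/6.63×10^-34 = 8.42×10^16 Hz.

f = 8.42×10^16 Hz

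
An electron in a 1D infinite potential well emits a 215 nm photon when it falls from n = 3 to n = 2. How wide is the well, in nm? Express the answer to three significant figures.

The photon carries ΔE = hc/λ = 6.626×10^-34·2.998×10^8/2.15×10^-7 m = 9.239×10^-19 J.
Since ΔE = (3² − 2²)E_1, E_1 = 1.848×10^-19 J, and L = h/√(8m_eE_1) = 5.71×10^-10 m = 0.571 nm.

L = 0.571 nm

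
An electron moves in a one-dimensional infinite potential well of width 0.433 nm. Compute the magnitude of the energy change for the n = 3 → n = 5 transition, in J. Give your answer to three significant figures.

|ΔE| = 5.14×10^-18 J

E_1 = h²/(8m_eL²) = 3.213×10^-19 J.
|ΔE| = |3² − 5²|·E_1 = 16·3.213×10^-19 J = 5.14×10^-18 J.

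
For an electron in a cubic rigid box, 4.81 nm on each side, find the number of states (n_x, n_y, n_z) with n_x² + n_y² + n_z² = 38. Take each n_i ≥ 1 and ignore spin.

The level has n_x² + n_y² + n_z² = 38. The ordered positive-integer solutions are (1, 1, 6), (1, 6, 1), (2, 3, 5), (2, 5, 3), (3, 2, 5), (3, 5, 2), (5, 2, 3), (5, 3, 2), (6, 1, 1).
That gives 9 states.

degeneracy = 9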